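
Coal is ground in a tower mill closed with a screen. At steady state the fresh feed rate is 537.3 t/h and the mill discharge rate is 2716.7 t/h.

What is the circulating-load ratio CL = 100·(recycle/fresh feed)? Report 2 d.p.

CL = 405.62 %

M = F + R at steady state, so:
R = M − F = 2716.7 − 537.3 = 2179.4 t/h
CL = 100·R/F = 100·2179.4/537.3 = 405.62 %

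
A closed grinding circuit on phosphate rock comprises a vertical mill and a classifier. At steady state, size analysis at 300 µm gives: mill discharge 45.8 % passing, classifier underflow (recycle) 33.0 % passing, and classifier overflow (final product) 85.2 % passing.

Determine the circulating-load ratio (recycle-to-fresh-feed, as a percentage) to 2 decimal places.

Classifier node, passing 300 µm:
(1+r)·d = r·u + o ⇒ r = (o−d)/(d−u)
r = (85.2 − 45.8)/(45.8 − 33.0) = 39.4/12.8 = 3.0781
CL = 100·r = 307.81 %

CL = 307.81 %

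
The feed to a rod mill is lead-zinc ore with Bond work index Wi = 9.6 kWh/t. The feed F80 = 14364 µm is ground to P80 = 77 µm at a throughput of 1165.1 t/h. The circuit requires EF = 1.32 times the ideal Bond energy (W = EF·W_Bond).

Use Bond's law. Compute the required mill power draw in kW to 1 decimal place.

P = 15593.4 kW

W = 10 Wi (P80^-0.5 − F80^-0.5)
W = 10·9.6·(1/√77 − 1/√14364) = 10·9.6·(0.105617) = 10.1392 kWh/t
W_actual = 1.32 × 10.1392 = 13.3838 kWh/t
P = W·T = 13.3838·1165.1 = 15593.4 kW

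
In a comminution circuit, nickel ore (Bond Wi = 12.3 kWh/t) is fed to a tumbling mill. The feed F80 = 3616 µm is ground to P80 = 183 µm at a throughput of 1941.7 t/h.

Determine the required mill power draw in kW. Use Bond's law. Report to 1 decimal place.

Bond: W = 10·Wi·(1/√P80 − 1/√F80)
W = 10·12.3·(1/√183 − 1/√3616) = 10·12.3·(0.057292) = 7.0470 kWh/t
Power = W × throughput = 7.0470 kWh/t × 1941.7 t/h = 13683.1 kW

P = 13683.1 kW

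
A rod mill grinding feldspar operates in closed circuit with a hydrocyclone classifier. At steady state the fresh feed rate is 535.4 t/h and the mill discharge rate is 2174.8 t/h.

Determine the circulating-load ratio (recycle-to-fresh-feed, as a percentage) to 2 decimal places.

Steady state: M = F + R.
R = M − F = 2174.8 − 535.4 = 1639.4 t/h
CL = 100·R/F = 100·1639.4/535.4 = 306.20 %

CL = 306.20 %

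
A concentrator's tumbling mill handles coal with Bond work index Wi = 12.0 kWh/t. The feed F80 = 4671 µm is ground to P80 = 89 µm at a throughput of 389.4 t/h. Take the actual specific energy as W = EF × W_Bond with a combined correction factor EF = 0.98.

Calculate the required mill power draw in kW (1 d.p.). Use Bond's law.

P = 4184.1 kW

W = 10·Wi·(P80^(-½) − F80^(-½))
W = 10·12.0·(1/√89 − 1/√4671) = 10·12.0·(0.091368) = 10.9642 kWh/t
With EF = 0.98: W = 10.9642·0.98 = 10.7449 kWh/t
P_mill = W·ṁ = 10.7449·389.4 = 4184.1 kW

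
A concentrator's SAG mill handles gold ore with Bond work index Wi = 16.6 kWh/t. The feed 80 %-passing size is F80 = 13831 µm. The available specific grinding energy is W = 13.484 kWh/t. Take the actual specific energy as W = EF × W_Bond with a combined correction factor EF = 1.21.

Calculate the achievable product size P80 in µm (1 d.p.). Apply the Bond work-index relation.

P80 = 174.8 µm

W_Bond = 10·Wi·(1/√P₈₀ − 1/√F₈₀)
W_Bond = W / EF = 13.484 / 1.21 = 11.1438 kWh/t
P80^-0.5 = F80^-0.5 + W_Bond/(10 Wi)
  = 11.1438/(10·16.6) + 1/√13831 = 0.067131 + 0.008503 = 0.075634
P80 = (1/0.075634)² = 13.2215² = 174.81 µm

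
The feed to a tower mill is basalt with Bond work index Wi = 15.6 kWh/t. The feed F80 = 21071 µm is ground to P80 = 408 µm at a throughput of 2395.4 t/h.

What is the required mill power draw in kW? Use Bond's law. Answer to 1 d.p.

P = 15925.7 kW

W = 10 Wi (1/√P80 − 1/√F80)  [Bond]
W = 10·15.6·(1/√408 − 1/√21071) = 10·15.6·(0.042618) = 6.6485 kWh/t
P = W·T = 6.6485·2395.4 = 15925.7 kW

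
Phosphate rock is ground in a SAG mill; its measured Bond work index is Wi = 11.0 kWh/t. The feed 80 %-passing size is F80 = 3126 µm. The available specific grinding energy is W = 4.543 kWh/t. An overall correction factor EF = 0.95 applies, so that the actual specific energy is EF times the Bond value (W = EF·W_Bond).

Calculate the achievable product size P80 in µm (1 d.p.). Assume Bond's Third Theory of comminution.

P80 = 265.6 µm

Bond:  W = 10 Wi (1/√P − 1/√F)
W_Bond = W / EF = 4.543 / 0.95 = 4.7821 kWh/t
1/√P80 = 1/√F80 + W_Bond/(10·Wi)
  = 4.7821/(10·11.0) + 1/√3126 = 0.043474 + 0.017886 = 0.061359
P80 = (1/0.061359)² = 16.2974² = 265.61 µm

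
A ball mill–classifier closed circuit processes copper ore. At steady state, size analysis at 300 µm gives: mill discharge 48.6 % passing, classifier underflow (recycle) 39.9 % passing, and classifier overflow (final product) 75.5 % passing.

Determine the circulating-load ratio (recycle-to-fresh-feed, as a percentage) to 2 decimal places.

Mass balance on the −300 µm fraction:
(1+r)d = ru + o → r = (o−d)/(d−u)
r = (75.5 − 48.6)/(48.6 − 39.9) = 26.9/8.7 = 3.0920
CL = 100·r = 309.20 %

CL = 309.20 %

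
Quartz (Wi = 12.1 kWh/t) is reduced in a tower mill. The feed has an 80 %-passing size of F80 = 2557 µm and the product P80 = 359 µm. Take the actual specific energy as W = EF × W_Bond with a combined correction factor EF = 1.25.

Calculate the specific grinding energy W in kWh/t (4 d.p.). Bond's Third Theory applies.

W = 4.9916 kWh/t

W = 10 Wi (1/√P80 − 1/√F80)  [Bond]
1/√359 = 0.052778;  1/√2557 = 0.019776
W = 10·12.1·(0.052778 − 0.019776) = 3.9933 kWh/t
With EF = 1.25: W = 3.9933·1.25 = 4.9916 kWh/t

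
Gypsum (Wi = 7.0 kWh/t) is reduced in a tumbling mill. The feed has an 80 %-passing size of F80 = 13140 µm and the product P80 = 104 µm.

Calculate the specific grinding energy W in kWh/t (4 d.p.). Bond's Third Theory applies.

W = 6.2534 kWh/t

Bond: W = 10·Wi·(1/√P80 − 1/√F80)
1/√104 = 0.098058;  1/√13140 = 0.008724
W = 10·7.0·(0.098058 − 0.008724) = 6.2534 kWh/t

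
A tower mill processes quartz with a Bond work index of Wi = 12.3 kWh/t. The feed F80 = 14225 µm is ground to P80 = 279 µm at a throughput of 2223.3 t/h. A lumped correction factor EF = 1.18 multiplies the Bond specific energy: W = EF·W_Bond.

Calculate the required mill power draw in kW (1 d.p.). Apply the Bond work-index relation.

W_Bond = 10·Wi·(1/√P₈₀ − 1/√F₈₀)
W = 10·12.3·(1/√279 − 1/√14225) = 10·12.3·(0.051484) = 6.3325 kWh/t
W_actual = 1.18 × 6.3325 = 7.4724 kWh/t
Power = W × throughput = 7.4724 kWh/t × 2223.3 t/h = 16613.4 kW

P = 16613.4 kW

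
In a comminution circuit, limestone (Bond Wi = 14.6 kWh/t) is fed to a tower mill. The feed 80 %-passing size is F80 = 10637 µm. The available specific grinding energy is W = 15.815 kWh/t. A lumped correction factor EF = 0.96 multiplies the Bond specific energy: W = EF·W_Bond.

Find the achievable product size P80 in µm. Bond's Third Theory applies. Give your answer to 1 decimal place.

P80 = 66.6 µm

W = 10 Wi / √P80 − 10 Wi / √F80
W_Bond = W / EF = 15.815 / 0.96 = 16.4740 kWh/t
P80^(−½) = W_Bond/(10 Wi) + F80^(−½)
  = 16.4740/(10·14.6) + 1/√10637 = 0.112835 + 0.009696 = 0.122531
P80 = (1/0.122531)² = 8.1612² = 66.60 µm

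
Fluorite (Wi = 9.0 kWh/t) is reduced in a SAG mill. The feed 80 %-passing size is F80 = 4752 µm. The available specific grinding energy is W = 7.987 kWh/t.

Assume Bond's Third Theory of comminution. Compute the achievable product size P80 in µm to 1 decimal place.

P80 = 93.8 µm

W = 10 Wi / √P80 − 10 Wi / √F80
P80^(−½) = W/(10 Wi) + F80^(−½)
  = 7.9870/(10·9.0) + 1/√4752 = 0.088744 + 0.014506 = 0.103251
P80 = (1/0.103251)² = 9.6851² = 93.80 µm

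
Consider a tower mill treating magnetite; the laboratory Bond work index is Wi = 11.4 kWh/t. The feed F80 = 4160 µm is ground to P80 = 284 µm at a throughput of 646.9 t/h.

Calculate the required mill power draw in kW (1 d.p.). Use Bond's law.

Bond:  W = 10 Wi (1/√P − 1/√F)
W = 10·11.4·(1/√284 − 1/√4160) = 10·11.4·(0.043835) = 4.9972 kWh/t
Power = W × throughput = 4.9972 kWh/t × 646.9 t/h = 3232.7 kW

P = 3232.7 kW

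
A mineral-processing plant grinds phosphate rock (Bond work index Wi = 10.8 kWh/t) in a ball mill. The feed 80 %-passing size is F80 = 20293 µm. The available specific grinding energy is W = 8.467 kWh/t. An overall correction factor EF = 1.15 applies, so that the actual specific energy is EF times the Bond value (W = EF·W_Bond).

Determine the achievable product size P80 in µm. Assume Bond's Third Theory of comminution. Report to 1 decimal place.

P80 = 176.9 µm

W = 10 Wi / √P80 − 10 Wi / √F80
W_Bond = W / EF = 8.467 / 1.15 = 7.3626 kWh/t
P80^-0.5 = F80^-0.5 + W_Bond/(10 Wi)
  = 7.3626/(10·10.8) + 1/√20293 = 0.068172 + 0.007020 = 0.075192
P80 = (1/0.075192)² = 13.2993² = 176.87 µm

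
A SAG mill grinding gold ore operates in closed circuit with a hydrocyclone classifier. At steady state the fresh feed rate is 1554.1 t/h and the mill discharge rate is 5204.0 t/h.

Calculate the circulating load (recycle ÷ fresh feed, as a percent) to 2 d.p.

Discharge = new feed + return, hence
R = M − F = 5204.0 − 1554.1 = 3649.9 t/h
CL = 100·R/F = 100·3649.9/1554.1 = 234.86 %

CL = 234.86 %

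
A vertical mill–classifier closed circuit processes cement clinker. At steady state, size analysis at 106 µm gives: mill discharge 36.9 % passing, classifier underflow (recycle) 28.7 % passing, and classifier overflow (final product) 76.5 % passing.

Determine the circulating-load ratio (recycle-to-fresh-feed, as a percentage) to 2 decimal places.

Balance %-passing 106 µm (r = R/F):
Fd + Rd = Ru + Fo ⇒ R/F = (o−d)/(d−u)
r = (76.5 − 36.9)/(36.9 − 28.7) = 39.6/8.2 = 4.8293
CL = 100·r = 482.93 %

CL = 482.93 %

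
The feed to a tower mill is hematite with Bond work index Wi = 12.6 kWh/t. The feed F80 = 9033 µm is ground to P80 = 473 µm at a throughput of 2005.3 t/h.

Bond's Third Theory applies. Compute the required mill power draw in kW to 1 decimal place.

P = 8959.2 kW

W = 10 Wi / √P80 − 10 Wi / √F80
W = 10·12.6·(1/√473 − 1/√9033) = 10·12.6·(0.035458) = 4.4678 kWh/t
P_mill = W·ṁ = 4.4678·2005.3 = 8959.2 kW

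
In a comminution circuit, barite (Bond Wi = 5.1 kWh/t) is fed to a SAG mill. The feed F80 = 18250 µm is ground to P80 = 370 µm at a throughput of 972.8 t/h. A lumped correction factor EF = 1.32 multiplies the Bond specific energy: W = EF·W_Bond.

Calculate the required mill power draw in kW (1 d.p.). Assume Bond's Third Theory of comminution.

W_Bond = 10·Wi·(1/√P₈₀ − 1/√F₈₀)
W = 10·5.1·(1/√370 − 1/√18250) = 10·5.1·(0.044585) = 2.2738 kWh/t
Apply correction: 2.2738 × 1.32 = 3.0015 kWh/t
Power = W × throughput = 3.0015 kWh/t × 972.8 t/h = 2919.8 kW

P = 2919.8 kW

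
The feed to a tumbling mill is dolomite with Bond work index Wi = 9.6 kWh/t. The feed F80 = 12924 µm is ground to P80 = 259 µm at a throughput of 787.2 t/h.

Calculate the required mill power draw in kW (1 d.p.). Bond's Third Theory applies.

P = 4031.0 kW

W = 10 Wi / √P80 − 10 Wi / √F80
W = 10·9.6·(1/√259 − 1/√12924) = 10·9.6·(0.053341) = 5.1207 kWh/t
P = W·T = 5.1207·787.2 = 4031.0 kW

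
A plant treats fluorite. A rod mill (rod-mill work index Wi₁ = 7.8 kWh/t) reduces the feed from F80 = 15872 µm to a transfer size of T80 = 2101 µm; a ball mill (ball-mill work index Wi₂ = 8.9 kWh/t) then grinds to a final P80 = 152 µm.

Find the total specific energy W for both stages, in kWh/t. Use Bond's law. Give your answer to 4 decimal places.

W = 6.3597 kWh/t

W = 10 Wi (P80^-0.5 − F80^-0.5)
Stage 1 (15872→2101 µm, Wi₁=7.8): W₁ = 10·7.8·(0.021817 − 0.007938) = 1.0826 kWh/t
Stage 2 (2101→152 µm, Wi₂=8.9): W₂ = 10·8.9·(0.081111 − 0.021817) = 5.2772 kWh/t
W = W₁ + W₂ = 1.0826 + 5.2772 = 6.3597 kWh/t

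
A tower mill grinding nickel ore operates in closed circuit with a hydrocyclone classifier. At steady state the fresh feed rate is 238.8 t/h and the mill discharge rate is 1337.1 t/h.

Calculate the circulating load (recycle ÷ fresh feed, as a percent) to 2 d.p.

Discharge = new feed + return, hence
R = M − F = 1337.1 − 238.8 = 1098.3 t/h
CL = 100·R/F = 100·1098.3/238.8 = 459.92 %

CL = 459.92 %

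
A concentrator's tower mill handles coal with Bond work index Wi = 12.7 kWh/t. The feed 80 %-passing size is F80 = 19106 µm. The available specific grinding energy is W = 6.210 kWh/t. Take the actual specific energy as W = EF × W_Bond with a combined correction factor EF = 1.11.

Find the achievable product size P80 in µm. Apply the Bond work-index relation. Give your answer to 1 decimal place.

W = 10 Wi (P80^-0.5 − F80^-0.5)
W_Bond = W / EF = 6.210 / 1.11 = 5.5946 kWh/t
⇒ 1/√P80 = W_Bond/(10 Wi) + 1/√F80
  = 5.5946/(10·12.7) + 1/√19106 = 0.044052 + 0.007235 = 0.051287
P80 = (1/0.051287)² = 19.4983² = 380.18 µm

P80 = 380.2 µm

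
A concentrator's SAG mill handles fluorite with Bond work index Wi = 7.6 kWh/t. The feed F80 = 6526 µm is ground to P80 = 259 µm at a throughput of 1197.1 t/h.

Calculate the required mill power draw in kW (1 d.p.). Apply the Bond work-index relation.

Bond: W = 10·Wi·(1/√P80 − 1/√F80)
W = 10·7.6·(1/√259 − 1/√6526) = 10·7.6·(0.049758) = 3.7816 kWh/t
P = W·T = 3.7816·1197.1 = 4527.0 kW

P = 4527.0 kW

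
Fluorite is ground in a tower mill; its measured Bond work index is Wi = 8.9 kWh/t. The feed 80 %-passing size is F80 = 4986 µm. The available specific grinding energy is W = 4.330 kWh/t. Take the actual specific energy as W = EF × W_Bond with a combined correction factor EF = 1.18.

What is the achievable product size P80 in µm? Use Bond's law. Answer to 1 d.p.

W_Bond = 10·Wi·(1/√P₈₀ − 1/√F₈₀)
W_Bond = W / EF = 4.330 / 1.18 = 3.6695 kWh/t
⇒ 1/√P80 = W_Bond/(10·Wi) + 1/√F80
  = 3.6695/(10·8.9) + 1/√4986 = 0.041230 + 0.014162 = 0.055392
P80 = (1/0.055392)² = 18.0531² = 325.91 µm

P80 = 325.9 µm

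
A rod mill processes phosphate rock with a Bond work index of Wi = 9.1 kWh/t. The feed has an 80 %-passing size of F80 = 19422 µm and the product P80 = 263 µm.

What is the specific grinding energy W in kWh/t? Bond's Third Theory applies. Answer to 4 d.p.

W = 4.9583 kWh/t

Bond: W = 10·Wi·(1/√P80 − 1/√F80)
1/√263 = 0.061663;  1/√19422 = 0.007176
W = 10·9.1·(0.061663 − 0.007176) = 4.9583 kWh/t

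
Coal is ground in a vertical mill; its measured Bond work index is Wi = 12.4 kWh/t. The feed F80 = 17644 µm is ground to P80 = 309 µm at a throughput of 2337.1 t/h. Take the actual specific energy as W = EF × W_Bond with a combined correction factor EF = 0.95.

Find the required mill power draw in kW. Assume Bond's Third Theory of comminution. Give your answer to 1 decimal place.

Bond: W = 10·Wi·(1/√P80 − 1/√F80)
W = 10·12.4·(1/√309 − 1/√17644) = 10·12.4·(0.049360) = 6.1206 kWh/t
Corrected W = EF·W_Bond = 0.95·6.1206 = 5.8146 kWh/t
Power = W × throughput = 5.8146 kWh/t × 2337.1 t/h = 13589.2 kW

P = 13589.2 kW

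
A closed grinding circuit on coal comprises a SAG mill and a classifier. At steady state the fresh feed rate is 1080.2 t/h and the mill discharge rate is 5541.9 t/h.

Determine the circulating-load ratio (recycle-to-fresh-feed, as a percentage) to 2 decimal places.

CL = 413.04 %

Discharge = new feed + return, hence
R = M − F = 5541.9 − 1080.2 = 4461.7 t/h
CL = 100·R/F = 100·4461.7/1080.2 = 413.04 %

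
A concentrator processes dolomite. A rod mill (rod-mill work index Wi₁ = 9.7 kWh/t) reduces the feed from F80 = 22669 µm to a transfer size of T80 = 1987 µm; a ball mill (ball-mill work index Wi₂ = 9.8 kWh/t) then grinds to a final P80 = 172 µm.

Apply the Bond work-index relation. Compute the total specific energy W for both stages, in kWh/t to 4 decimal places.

W = 6.8057 kWh/t

W_Bond = 10·Wi·(1/√P₈₀ − 1/√F₈₀)
Stage 1 (22669→1987 µm, Wi₁=9.7): W₁ = 10·9.7·(0.022434 − 0.006642) = 1.5318 kWh/t
Stage 2 (1987→172 µm, Wi₂=9.8): W₂ = 10·9.8·(0.076249 − 0.022434) = 5.2739 kWh/t
W = W₁ + W₂ = 1.5318 + 5.2739 = 6.8057 kWh/t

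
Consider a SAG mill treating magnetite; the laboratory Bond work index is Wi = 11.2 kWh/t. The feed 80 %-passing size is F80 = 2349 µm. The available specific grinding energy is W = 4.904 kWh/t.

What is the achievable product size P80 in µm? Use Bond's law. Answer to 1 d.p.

P80 = 241.0 µm

W_Bond = 10·Wi·(1/√P₈₀ − 1/√F₈₀)
P80^(−½) = W/(10 Wi) + F80^(−½)
  = 4.9040/(10·11.2) + 1/√2349 = 0.043786 + 0.020633 = 0.064419
P80 = (1/0.064419)² = 15.5235² = 240.98 µm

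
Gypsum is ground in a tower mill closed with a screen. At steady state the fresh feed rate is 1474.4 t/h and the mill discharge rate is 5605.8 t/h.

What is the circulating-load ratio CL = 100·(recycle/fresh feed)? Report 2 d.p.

Discharge = new feed + return, hence
R = M − F = 5605.8 − 1474.4 = 4131.4 t/h
CL = 100·R/F = 100·4131.4/1474.4 = 280.21 %

CL = 280.21 %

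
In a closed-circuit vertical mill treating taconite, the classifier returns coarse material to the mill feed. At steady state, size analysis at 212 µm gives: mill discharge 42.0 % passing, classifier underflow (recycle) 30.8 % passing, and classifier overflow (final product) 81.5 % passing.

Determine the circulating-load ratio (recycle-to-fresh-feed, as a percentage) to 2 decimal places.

CL = 352.68 %

Two-product formula at 212 µm:
d + r·d = r·u + o → r(d−u) = o−d
r = (81.5 − 42.0)/(42.0 − 30.8) = 39.5/11.2 = 3.5268
CL = 100·r = 352.68 %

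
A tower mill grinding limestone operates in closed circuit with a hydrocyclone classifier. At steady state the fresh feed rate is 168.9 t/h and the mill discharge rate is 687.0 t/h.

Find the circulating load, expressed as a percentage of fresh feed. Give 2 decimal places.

CL = 306.75 %

Steady state: M = F + R.
R = M − F = 687.0 − 168.9 = 518.1 t/h
CL = 100·R/F = 100·518.1/168.9 = 306.75 %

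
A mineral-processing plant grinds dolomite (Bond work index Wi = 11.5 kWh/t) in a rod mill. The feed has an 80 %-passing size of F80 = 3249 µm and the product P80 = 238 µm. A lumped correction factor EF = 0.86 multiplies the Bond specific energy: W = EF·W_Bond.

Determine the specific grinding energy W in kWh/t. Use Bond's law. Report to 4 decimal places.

W = 10 Wi (1/√P80 − 1/√F80)  [Bond]
1/√238 = 0.064820;  1/√3249 = 0.017544
W = 10·11.5·(0.064820 − 0.017544) = 5.4368 kWh/t
Apply correction: 5.4368 × 0.86 = 4.6756 kWh/t

W = 4.6756 kWh/t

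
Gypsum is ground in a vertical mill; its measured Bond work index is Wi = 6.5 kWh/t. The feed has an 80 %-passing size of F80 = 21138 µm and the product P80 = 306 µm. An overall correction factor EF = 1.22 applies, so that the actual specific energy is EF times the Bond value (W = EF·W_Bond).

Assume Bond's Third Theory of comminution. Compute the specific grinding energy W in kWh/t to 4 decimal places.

W = 10 Wi (1/√P80 − 1/√F80)  [Bond]
1/√306 = 0.057166;  1/√21138 = 0.006878
W = 10·6.5·(0.057166 − 0.006878) = 3.2687 kWh/t
W_actual = 1.22 × 3.2687 = 3.9878 kWh/t

W = 3.9878 kWh/t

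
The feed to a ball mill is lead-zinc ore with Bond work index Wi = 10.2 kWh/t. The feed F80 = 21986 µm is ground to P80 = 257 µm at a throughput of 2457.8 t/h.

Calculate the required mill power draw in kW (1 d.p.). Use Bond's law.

W = 10·Wi·(P80^(-½) − F80^(-½))
W = 10·10.2·(1/√257 − 1/√21986) = 10·10.2·(0.055634) = 5.6747 kWh/t
Power = W × throughput = 5.6747 kWh/t × 2457.8 t/h = 13947.2 kW

P = 13947.2 kW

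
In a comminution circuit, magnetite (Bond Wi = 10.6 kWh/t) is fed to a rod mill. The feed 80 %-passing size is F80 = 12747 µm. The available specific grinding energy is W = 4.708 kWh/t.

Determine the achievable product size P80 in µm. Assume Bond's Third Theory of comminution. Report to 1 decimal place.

Bond: W = 10·Wi·(1/√P80 − 1/√F80)
⇒ 1/√P80 = W/(10·Wi) + 1/√F80
  = 4.7080/(10·10.6) + 1/√12747 = 0.044415 + 0.008857 = 0.053272
P80 = (1/0.053272)² = 18.7715² = 352.37 µm

P80 = 352.4 µm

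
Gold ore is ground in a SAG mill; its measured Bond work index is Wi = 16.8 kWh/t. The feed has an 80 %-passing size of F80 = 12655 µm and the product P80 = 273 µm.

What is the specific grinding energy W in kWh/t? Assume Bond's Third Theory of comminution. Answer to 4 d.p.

W = 10·Wi·[P80^(−½) − F80^(−½)]
1/√273 = 0.060523;  1/√12655 = 0.008889
W = 10·16.8·(0.060523 − 0.008889) = 8.6744 kWh/t

W = 8.6744 kWh/t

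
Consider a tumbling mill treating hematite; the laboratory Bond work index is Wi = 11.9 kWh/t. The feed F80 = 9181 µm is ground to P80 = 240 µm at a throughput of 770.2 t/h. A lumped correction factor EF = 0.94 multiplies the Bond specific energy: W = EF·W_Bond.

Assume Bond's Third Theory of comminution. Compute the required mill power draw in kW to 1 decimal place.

W_Bond = 10·Wi·(1/√P₈₀ − 1/√F₈₀)
W = 10·11.9·(1/√240 − 1/√9181) = 10·11.9·(0.054113) = 6.4395 kWh/t
Apply correction: 6.4395 × 0.94 = 6.0531 kWh/t
P = W·T = 6.0531·770.2 = 4662.1 kW

P = 4662.1 kW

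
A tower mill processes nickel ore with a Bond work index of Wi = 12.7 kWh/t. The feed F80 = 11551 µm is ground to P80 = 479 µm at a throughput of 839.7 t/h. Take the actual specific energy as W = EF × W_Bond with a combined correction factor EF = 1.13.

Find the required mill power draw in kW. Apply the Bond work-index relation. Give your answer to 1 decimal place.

W = 10 Wi (1/√P80 − 1/√F80)  [Bond]
W = 10·12.7·(1/√479 − 1/√11551) = 10·12.7·(0.036387) = 4.6211 kWh/t
W_actual = 1.13 × 4.6211 = 5.2219 kWh/t
Mill draw = 5.2219 × 839.7 = 4384.8 kW

P = 4384.8 kW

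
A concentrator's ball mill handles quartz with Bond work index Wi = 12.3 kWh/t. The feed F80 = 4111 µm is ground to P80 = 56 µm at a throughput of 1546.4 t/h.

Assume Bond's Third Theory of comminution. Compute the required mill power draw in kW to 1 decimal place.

P = 22450.9 kW

W = 10·Wi·[P80^(−½) − F80^(−½)]
W = 10·12.3·(1/√56 − 1/√4111) = 10·12.3·(0.118034) = 14.5182 kWh/t
Power = W × throughput = 14.5182 kWh/t × 1546.4 t/h = 22450.9 kW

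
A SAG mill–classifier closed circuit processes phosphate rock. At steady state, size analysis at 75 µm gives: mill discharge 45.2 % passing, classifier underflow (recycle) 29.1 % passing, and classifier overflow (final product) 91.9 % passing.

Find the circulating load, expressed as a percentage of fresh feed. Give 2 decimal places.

Two-product formula at 75 µm:
(1+r)d = ru + o → r = (o−d)/(d−u)
r = (91.9 − 45.2)/(45.2 − 29.1) = 46.7/16.1 = 2.9006
CL = 100·r = 290.06 %

CL = 290.06 %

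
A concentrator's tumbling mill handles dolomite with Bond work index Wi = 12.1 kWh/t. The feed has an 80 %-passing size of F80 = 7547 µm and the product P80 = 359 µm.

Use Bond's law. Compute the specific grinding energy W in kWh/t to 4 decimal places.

W = 4.9933 kWh/t

W = 10 Wi (1/√P80 − 1/√F80)  [Bond]
1/√359 = 0.052778;  1/√7547 = 0.011511
W = 10·12.1·(0.052778 − 0.011511) = 4.9933 kWh/t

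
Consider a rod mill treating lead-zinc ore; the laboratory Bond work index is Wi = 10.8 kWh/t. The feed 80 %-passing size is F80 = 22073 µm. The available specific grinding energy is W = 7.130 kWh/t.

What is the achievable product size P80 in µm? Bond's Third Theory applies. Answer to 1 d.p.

W = 10 Wi (P80^-0.5 − F80^-0.5)
P80^-0.5 = F80^-0.5 + W/(10 Wi)
  = 7.1300/(10·10.8) + 1/√22073 = 0.066019 + 0.006731 = 0.072749
P80 = (1/0.072749)² = 13.7458² = 188.95 µm

P80 = 188.9 µm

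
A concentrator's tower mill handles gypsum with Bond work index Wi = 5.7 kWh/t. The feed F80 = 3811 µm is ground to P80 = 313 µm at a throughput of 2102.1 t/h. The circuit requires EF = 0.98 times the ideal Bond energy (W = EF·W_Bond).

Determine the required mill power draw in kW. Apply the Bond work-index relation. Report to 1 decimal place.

W_Bond = 10·Wi·(1/√P₈₀ − 1/√F₈₀)
W = 10·5.7·(1/√313 − 1/√3811) = 10·5.7·(0.040325) = 2.2985 kWh/t
Apply correction: 2.2985 × 0.98 = 2.2525 kWh/t
P = W·T = 2.2525·2102.1 = 4735.1 kW

P = 4735.1 kW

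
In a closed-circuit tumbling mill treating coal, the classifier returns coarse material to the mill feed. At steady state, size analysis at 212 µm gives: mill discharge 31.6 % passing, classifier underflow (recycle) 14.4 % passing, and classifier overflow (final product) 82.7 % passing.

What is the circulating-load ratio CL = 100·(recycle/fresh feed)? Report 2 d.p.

Let r = R/F. Size balance at 212 µm:
(1+r)d = ru + o → r = (o−d)/(d−u)
r = (82.7 − 31.6)/(31.6 − 14.4) = 51.1/17.2 = 2.9709
CL = 100·r = 297.09 %

CL = 297.09 %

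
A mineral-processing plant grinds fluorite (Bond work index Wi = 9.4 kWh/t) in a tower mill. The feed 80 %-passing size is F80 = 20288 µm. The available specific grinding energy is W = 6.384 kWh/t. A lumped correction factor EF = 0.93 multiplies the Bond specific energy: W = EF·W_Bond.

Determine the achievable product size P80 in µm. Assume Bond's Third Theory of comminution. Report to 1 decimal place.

P80 = 156.1 µm

W = 10 Wi / √P80 − 10 Wi / √F80
W_Bond = W / EF = 6.384 / 0.93 = 6.8645 kWh/t
P80^(−½) = W_Bond/(10 Wi) + F80^(−½)
  = 6.8645/(10·9.4) + 1/√20288 = 0.073027 + 0.007021 = 0.080047
P80 = (1/0.080047)² = 12.4926² = 156.06 µm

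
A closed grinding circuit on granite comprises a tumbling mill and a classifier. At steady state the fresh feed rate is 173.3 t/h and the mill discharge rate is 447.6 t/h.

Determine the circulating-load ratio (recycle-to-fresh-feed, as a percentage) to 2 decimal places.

Steady state: M = F + R.
R = M − F = 447.6 − 173.3 = 274.3 t/h
CL = 100·R/F = 100·274.3/173.3 = 158.28 %

CL = 158.28 %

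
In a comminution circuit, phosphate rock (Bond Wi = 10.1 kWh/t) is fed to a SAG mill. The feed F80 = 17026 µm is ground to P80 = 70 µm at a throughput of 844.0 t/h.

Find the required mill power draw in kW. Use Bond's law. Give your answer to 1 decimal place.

P = 9535.3 kW

Bond:  W = 10 Wi (1/√P − 1/√F)
W = 10·10.1·(1/√70 − 1/√17026) = 10·10.1·(0.111859) = 11.2978 kWh/t
P_mill = W·ṁ = 11.2978·844.0 = 9535.3 kW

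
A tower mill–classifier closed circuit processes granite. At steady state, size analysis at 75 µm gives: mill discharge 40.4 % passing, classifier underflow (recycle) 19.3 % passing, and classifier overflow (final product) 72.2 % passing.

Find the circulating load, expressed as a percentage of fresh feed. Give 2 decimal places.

Two-product formula at 75 µm:
(1+r)·d = r·u + o ⇒ r = (o−d)/(d−u)
r = (72.2 − 40.4)/(40.4 − 19.3) = 31.8/21.1 = 1.5071
CL = 100·r = 150.71 %

CL = 150.71 %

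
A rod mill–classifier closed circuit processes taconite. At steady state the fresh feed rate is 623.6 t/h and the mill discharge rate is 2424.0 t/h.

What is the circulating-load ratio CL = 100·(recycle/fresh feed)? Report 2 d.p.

CL = 288.71 %

M = F + R at steady state, so:
R = M − F = 2424.0 − 623.6 = 1800.4 t/h
CL = 100·R/F = 100·1800.4/623.6 = 288.71 %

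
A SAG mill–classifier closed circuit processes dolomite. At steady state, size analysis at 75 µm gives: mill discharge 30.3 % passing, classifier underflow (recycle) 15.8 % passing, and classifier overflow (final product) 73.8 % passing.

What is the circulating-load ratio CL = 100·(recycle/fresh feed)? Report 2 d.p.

CL = 300.00 %

Balance %-passing 75 µm (r = R/F):
Fd + Rd = Ru + Fo ⇒ R/F = (o−d)/(d−u)
r = (73.8 − 30.3)/(30.3 − 15.8) = 43.5/14.5 = 3.0000
CL = 100·r = 300.00 %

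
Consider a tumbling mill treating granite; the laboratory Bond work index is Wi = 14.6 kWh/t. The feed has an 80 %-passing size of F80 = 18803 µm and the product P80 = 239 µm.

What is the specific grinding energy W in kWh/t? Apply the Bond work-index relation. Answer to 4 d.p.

Bond:  W = 10 Wi (1/√P − 1/√F)
1/√239 = 0.064685;  1/√18803 = 0.007293
W = 10·14.6·(0.064685 − 0.007293) = 8.3792 kWh/t

W = 8.3792 kWh/t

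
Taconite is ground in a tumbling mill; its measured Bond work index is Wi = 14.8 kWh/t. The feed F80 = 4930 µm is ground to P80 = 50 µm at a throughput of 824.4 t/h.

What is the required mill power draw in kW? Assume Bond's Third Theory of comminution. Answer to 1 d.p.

P = 15517.3 kW

Bond: W = 10·Wi·(1/√P80 − 1/√F80)
W = 10·14.8·(1/√50 − 1/√4930) = 10·14.8·(0.127179) = 18.8225 kWh/t
Mill draw = 18.8225 × 824.4 = 15517.3 kW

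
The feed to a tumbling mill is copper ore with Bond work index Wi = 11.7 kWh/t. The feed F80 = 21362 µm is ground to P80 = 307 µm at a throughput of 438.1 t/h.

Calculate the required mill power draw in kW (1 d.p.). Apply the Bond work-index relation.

W = 10·Wi·(P80^(-½) − F80^(-½))
W = 10·11.7·(1/√307 − 1/√21362) = 10·11.7·(0.050231) = 5.8770 kWh/t
Mill draw = 5.8770 × 438.1 = 2574.7 kW

P = 2574.7 kW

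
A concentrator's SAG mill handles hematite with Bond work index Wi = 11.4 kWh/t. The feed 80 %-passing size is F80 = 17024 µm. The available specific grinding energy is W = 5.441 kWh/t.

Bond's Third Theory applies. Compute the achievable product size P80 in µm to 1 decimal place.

P80 = 325.9 µm

Bond:  W = 10 Wi (1/√P − 1/√F)
1/√P80 = 1/√F80 + W/(10·Wi)
  = 5.4410/(10·11.4) + 1/√17024 = 0.047728 + 0.007664 = 0.055392
P80 = (1/0.055392)² = 18.0530² = 325.91 µm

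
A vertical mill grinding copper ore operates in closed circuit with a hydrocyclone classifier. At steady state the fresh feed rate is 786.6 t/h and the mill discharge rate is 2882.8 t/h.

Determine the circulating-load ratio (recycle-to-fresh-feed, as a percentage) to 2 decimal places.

CL = 266.49 %

M = F + R at steady state, so:
R = M − F = 2882.8 − 786.6 = 2096.2 t/h
CL = 100·R/F = 100·2096.2/786.6 = 266.49 %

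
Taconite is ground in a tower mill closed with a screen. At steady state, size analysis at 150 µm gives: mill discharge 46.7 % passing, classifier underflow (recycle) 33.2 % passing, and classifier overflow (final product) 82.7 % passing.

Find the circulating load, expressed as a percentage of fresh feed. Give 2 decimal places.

Mass balance on the −150 µm fraction:
d + r·d = r·u + o → r(d−u) = o−d
r = (82.7 − 46.7)/(46.7 − 33.2) = 36.0/13.5 = 2.6667
CL = 100·r = 266.67 %

CL = 266.67 %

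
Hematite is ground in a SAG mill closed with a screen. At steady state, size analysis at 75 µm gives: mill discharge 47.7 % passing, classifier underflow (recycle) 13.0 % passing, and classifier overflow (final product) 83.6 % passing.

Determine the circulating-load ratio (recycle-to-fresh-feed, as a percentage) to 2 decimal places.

Let r = R/F. Size balance at 75 µm:
Fd + Rd = Ru + Fo ⇒ R/F = (o−d)/(d−u)
r = (83.6 − 47.7)/(47.7 − 13.0) = 35.9/34.7 = 1.0346
CL = 100·r = 103.46 %

CL = 103.46 %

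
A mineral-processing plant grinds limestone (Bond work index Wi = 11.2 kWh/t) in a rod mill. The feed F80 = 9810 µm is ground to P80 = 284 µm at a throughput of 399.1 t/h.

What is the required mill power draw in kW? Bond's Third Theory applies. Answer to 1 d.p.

Bond:  W = 10 Wi (1/√P − 1/√F)
W = 10·11.2·(1/√284 − 1/√9810) = 10·11.2·(0.049243) = 5.5152 kWh/t
Power = W × throughput = 5.5152 kWh/t × 399.1 t/h = 2201.1 kW

P = 2201.1 kW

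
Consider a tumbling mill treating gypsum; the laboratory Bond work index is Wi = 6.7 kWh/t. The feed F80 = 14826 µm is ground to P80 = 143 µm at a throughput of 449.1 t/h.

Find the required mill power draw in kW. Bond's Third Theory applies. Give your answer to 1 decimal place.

W = 10·Wi·(P80^(-½) − F80^(-½))
W = 10·6.7·(1/√143 − 1/√14826) = 10·6.7·(0.075411) = 5.0526 kWh/t
P = W·T = 5.0526·449.1 = 2269.1 kW

P = 2269.1 kW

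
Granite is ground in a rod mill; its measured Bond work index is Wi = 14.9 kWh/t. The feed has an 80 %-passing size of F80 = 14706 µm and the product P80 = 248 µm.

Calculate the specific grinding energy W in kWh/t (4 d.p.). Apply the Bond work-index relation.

W = 10 Wi (1/√P80 − 1/√F80)  [Bond]
1/√248 = 0.063500;  1/√14706 = 0.008246
W = 10·14.9·(0.063500 − 0.008246) = 8.2328 kWh/t

W = 8.2328 kWh/t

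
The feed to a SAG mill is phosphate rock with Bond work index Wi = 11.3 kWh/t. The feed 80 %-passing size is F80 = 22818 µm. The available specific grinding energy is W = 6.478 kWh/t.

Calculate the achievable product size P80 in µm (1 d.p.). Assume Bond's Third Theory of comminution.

P80 = 244.5 µm

W = 10·Wi·[P80^(−½) − F80^(−½)]
P80^-0.5 = F80^-0.5 + W/(10 Wi)
  = 6.4780/(10·11.3) + 1/√22818 = 0.057327 + 0.006620 = 0.063947
P80 = (1/0.063947)² = 15.6378² = 244.54 µm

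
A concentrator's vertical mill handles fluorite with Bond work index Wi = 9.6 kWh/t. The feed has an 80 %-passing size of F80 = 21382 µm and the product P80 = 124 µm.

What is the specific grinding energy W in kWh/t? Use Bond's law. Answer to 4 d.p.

W = 10·Wi·[P80^(−½) − F80^(−½)]
1/√124 = 0.089803;  1/√21382 = 0.006839
W = 10·9.6·(0.089803 − 0.006839) = 7.9645 kWh/t

W = 7.9645 kWh/t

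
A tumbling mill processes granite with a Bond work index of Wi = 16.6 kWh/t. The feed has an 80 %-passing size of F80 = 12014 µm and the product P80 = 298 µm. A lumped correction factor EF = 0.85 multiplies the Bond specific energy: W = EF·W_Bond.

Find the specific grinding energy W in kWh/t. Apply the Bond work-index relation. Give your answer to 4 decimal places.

W = 6.8864 kWh/t

Bond:  W = 10 Wi (1/√P − 1/√F)
1/√298 = 0.057928;  1/√12014 = 0.009123
W = 10·16.6·(0.057928 − 0.009123) = 8.1016 kWh/t
Apply correction: 8.1016 × 0.85 = 6.8864 kWh/t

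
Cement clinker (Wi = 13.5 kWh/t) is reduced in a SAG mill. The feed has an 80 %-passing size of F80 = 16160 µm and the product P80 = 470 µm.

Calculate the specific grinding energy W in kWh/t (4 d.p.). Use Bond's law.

Bond:  W = 10 Wi (1/√P − 1/√F)
1/√470 = 0.046127;  1/√16160 = 0.007866
W = 10·13.5·(0.046127 − 0.007866) = 5.1651 kWh/t

W = 5.1651 kWh/t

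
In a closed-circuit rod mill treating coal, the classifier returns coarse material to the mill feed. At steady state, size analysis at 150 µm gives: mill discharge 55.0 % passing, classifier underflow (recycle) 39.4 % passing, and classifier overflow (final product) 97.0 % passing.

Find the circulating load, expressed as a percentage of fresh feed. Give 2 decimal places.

Classifier node, passing 150 µm:
(1+r)d = ru + o → r = (o−d)/(d−u)
r = (97.0 − 55.0)/(55.0 − 39.4) = 42.0/15.6 = 2.6923
CL = 100·r = 269.23 %

CL = 269.23 %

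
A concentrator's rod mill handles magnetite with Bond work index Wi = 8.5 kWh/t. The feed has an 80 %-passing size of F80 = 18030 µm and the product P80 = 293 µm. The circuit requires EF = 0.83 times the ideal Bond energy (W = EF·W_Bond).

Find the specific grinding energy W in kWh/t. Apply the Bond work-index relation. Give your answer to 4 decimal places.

W = 3.5962 kWh/t

W_Bond = 10·Wi·(1/√P₈₀ − 1/√F₈₀)
1/√293 = 0.058421;  1/√18030 = 0.007447
W = 10·8.5·(0.058421 − 0.007447) = 4.3327 kWh/t
With EF = 0.83: W = 4.3327·0.83 = 3.5962 kWh/t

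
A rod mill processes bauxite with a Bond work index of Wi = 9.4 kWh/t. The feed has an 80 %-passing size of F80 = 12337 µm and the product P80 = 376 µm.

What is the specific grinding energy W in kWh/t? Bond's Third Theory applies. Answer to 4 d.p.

W = 10·Wi·(P80^(-½) − F80^(-½))
1/√376 = 0.051571;  1/√12337 = 0.009003
W = 10·9.4·(0.051571 − 0.009003) = 4.0014 kWh/t

W = 4.0014 kWh/t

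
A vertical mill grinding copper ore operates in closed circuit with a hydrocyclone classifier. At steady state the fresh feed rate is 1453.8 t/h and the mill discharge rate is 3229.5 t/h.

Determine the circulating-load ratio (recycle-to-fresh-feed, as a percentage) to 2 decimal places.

Steady state: M = F + R.
R = M − F = 3229.5 − 1453.8 = 1775.7 t/h
CL = 100·R/F = 100·1775.7/1453.8 = 122.14 %

CL = 122.14 %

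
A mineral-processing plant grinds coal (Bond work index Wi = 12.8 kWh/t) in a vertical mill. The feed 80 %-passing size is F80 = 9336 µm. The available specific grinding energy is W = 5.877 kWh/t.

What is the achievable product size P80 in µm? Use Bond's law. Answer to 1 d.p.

W_Bond = 10·Wi·(1/√P₈₀ − 1/√F₈₀)
P80^(−½) = W/(10 Wi) + F80^(−½)
  = 5.8770/(10·12.8) + 1/√9336 = 0.045914 + 0.010350 = 0.056264
P80 = (1/0.056264)² = 17.7735² = 315.90 µm

P80 = 315.9 µm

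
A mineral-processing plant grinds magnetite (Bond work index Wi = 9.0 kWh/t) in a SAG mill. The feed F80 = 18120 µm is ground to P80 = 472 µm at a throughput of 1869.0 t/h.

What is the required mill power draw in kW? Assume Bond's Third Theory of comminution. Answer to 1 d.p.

W = 10 Wi / √P80 − 10 Wi / √F80
W = 10·9.0·(1/√472 − 1/√18120) = 10·9.0·(0.038600) = 3.4740 kWh/t
P_mill = W·ṁ = 3.4740·1869.0 = 6492.9 kW

P = 6492.9 kW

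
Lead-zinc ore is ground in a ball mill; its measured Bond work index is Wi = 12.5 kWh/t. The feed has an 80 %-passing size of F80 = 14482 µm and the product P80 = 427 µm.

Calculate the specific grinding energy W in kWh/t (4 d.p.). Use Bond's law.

W_Bond = 10·Wi·(1/√P₈₀ − 1/√F₈₀)
1/√427 = 0.048393;  1/√14482 = 0.008310
W = 10·12.5·(0.048393 − 0.008310) = 5.0105 kWh/t

W = 5.0105 kWh/t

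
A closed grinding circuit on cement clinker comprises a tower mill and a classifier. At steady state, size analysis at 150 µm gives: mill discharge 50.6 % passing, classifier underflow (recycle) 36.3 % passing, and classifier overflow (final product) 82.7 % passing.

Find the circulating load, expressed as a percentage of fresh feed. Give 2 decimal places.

Mass balance on the −150 µm fraction:
(1+r)d = ru + o → r = (o−d)/(d−u)
r = (82.7 − 50.6)/(50.6 − 36.3) = 32.1/14.3 = 2.2448
CL = 100·r = 224.48 %

CL = 224.48 %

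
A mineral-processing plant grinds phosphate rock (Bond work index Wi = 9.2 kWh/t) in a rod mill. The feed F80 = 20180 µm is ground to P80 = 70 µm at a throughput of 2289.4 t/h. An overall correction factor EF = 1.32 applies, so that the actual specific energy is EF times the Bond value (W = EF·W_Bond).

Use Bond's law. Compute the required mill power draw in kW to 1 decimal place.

P = 31273.2 kW

Bond: W = 10·Wi·(1/√P80 − 1/√F80)
W = 10·9.2·(1/√70 − 1/√20180) = 10·9.2·(0.112483) = 10.3485 kWh/t
With EF = 1.32: W = 10.3485·1.32 = 13.6600 kWh/t
Mill draw = 13.6600 × 2289.4 = 31273.2 kW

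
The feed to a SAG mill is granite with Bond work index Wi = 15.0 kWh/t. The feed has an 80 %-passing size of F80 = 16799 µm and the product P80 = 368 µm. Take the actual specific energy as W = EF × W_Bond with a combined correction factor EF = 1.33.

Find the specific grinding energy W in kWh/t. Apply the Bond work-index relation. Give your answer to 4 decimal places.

W = 8.8604 kWh/t

W = 10 Wi / √P80 − 10 Wi / √F80
1/√368 = 0.052129;  1/√16799 = 0.007715
W = 10·15.0·(0.052129 − 0.007715) = 6.6620 kWh/t
W_actual = 1.33 × 6.6620 = 8.8604 kWh/t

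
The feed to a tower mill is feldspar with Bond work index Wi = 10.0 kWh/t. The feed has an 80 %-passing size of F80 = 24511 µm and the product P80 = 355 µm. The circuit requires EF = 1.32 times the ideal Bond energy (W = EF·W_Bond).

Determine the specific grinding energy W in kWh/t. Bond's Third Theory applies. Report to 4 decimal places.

Bond:  W = 10 Wi (1/√P − 1/√F)
1/√355 = 0.053074;  1/√24511 = 0.006387
W = 10·10.0·(0.053074 − 0.006387) = 4.6687 kWh/t
Apply correction: 4.6687 × 1.32 = 6.1627 kWh/t

W = 6.1627 kWh/t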